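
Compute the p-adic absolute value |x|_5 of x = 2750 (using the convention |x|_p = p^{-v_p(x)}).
|2750|_5 = 1/125

Step 1 — compute v_5(x) by factoring powers of 5 out of the numerator and denominator: v_5(2750) = 3. Step 2 — apply |x|_p = p^{-v_p(x)} = 5^{-3} = 1/125.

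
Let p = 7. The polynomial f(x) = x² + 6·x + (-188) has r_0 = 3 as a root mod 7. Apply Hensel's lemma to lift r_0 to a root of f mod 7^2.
r_1 = 45 (mod 49)

Hensel: r_{i+1} = r_i − f(r_i)·(f′(r_i))^{-1} mod 7^{i+2}, f′(x) = 2x + 6. Iterate:
  r_0 = 3 (mod 7)
  r_1 = 45 (mod 49)
Final: r = 45 satisfies f(r) ≡ 0 mod 7^2.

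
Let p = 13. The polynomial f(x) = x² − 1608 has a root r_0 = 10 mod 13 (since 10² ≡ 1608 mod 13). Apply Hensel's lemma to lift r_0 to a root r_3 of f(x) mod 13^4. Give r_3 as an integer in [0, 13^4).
r_3 = 7082 (mod 28561)

Hensel's recurrence: r_{i+1} = r_i − f(r_i)·(f′(r_i))^{-1} mod 13^{i+2}, with f′(x) = 2x. Iterate:
  r_0 = 10 (mod 13)
  r_1 = 153 (mod 169)
  r_2 = 491 (mod 2197)
  r_3 = 7082 (mod 28561)
Final: r_3 = 7082, and one checks f(r_3) ≡ 0 mod 13^4.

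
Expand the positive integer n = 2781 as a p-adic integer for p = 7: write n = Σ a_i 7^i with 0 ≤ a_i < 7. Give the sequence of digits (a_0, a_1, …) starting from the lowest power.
(a_0, a_1, …) = (2, 5, 0, 1, 1)

Repeated division by 7 gives the digits low-to-high: 2781 = 2 + 5·7^1 + 1·7^3 + 1·7^4. Digit sequence: (2, 5, 0, 1, 1).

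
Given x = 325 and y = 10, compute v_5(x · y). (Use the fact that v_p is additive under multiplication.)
v_5(3250) = 3

v_p(x) = 2 (factor: 325 = 5^2 · 13); v_p(y) = 1 (factor: 10 = 5^1 · 2). Additivity: v_p(xy) = v_p(x) + v_p(y) = 2 + 1 = 3. (Direct check: xy = 3250 = 5^3 · (26).)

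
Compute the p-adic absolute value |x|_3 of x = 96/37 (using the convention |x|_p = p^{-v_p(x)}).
|96/37|_3 = 1/3

Step 1 — compute v_3(x) by factoring powers of 3 out of the numerator and denominator: v_3(96/37) = 1. Step 2 — apply |x|_p = p^{-v_p(x)} = 3^{-1} = 1/3.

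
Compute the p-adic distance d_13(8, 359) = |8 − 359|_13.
d_13(8, 359) = 1/13

Step 1 — x − y = 8 − 359 = -351. Step 2 — v_13(-351) = 1 (factor: -351 = −(13^1 · 27); the sign does not affect v_p). Step 3 — |x − y|_13 = 13^{-1} = 1/13.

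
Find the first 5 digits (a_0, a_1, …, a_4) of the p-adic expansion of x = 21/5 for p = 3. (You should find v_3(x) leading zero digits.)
(a_0, …, a_4) = (0, 2, 1, 2, 1)

v_3(21/5) = 1, so a_0 = ... = a_0 = 0. Factor out: x = 3^1 · u with u = 7/5 a unit in ℤ_3. Expand u iteratively via a_{v+i} = u_i mod 3, u_{i+1} = (u_i − a_{v+i})/3:
  u_0 = 7/5;  a_1 = 2;  u_1 = (u_0 − 2)/3 = -1/5
  u_1 = -1/5;  a_2 = 1;  u_2 = (u_1 − 1)/3 = -2/5
  u_2 = -2/5;  a_3 = 2;  u_3 = (u_2 − 2)/3 = -4/5
  u_3 = -4/5;  a_4 = 1;  u_4 = (u_3 − 1)/3 = -3/5
Digits: (0, 2, 1, 2, 1).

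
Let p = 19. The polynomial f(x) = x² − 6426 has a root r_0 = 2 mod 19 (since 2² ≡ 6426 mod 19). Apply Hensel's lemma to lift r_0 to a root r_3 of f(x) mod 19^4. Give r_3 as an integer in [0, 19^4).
r_3 = 64963 (mod 130321)

Hensel's recurrence: r_{i+1} = r_i − f(r_i)·(f′(r_i))^{-1} mod 19^{i+2}, with f′(x) = 2x. Iterate:
  r_0 = 2 (mod 19)
  r_1 = 344 (mod 361)
  r_2 = 3232 (mod 6859)
  r_3 = 64963 (mod 130321)
Final: r_3 = 64963, and one checks f(r_3) ≡ 0 mod 19^4.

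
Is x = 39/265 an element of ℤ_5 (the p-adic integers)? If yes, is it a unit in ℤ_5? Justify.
x ∉ ℤ_5 (v_5(x) = -1 < 0)

ℤ_5 = {x ∈ ℚ_5 : v_5(x) ≥ 0} and ℤ_5^× = {x ∈ ℤ_5 : v_5(x) = 0}. Here v_5(39/265) = v_5(num) − v_5(den) = -1; compare against these criteria.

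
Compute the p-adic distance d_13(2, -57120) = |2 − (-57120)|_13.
d_13(2, -57120) = 1/28561

Step 1 — x − y = 2 − (-57120) = 57122. Step 2 — v_13(57122) = 4 (factor: 57122 = (13^4 · 2); the sign does not affect v_p). Step 3 — |x − y|_13 = 13^{-4} = 1/28561.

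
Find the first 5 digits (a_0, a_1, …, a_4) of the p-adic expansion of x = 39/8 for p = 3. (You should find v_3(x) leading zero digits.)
(a_0, …, a_4) = (0, 2, 1, 0, 1)

v_3(39/8) = 1, so a_0 = ... = a_0 = 0. Factor out: x = 3^1 · u with u = 13/8 a unit in ℤ_3. Expand u iteratively via a_{v+i} = u_i mod 3, u_{i+1} = (u_i − a_{v+i})/3:
  u_0 = 13/8;  a_1 = 2;  u_1 = (u_0 − 2)/3 = -1/8
  u_1 = -1/8;  a_2 = 1;  u_2 = (u_1 − 1)/3 = -3/8
  u_2 = -3/8;  a_3 = 0;  u_3 = (u_2 − 0)/3 = -1/8
  u_3 = -1/8;  a_4 = 1;  u_4 = (u_3 − 1)/3 = -3/8
Digits: (0, 2, 1, 0, 1).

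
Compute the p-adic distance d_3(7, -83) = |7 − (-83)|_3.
d_3(7, -83) = 1/9

Step 1 — x − y = 7 − (-83) = 90. Step 2 — v_3(90) = 2 (factor: 90 = (3^2 · 10); the sign does not affect v_p). Step 3 — |x − y|_3 = 3^{-2} = 1/9.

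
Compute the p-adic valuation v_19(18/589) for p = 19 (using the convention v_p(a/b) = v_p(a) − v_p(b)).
v_19(18/589) = -1

Factor powers of 19 from the numerator and denominator of the reduced fraction: 18 = 19^0 · 18 and 589 = 19^1 · 31. Apply v_p(a/b) = v_p(a) − v_p(b): v_19(18/589) = 0 − 1 = -1.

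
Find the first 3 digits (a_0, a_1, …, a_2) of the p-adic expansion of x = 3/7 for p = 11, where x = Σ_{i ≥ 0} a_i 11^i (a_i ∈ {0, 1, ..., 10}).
(a_0, …, a_2) = (2, 3, 6)

v_11(3/7) = 0 (numerator and denominator both coprime to 11), so x ∈ ℤ_11^×. Compute digits iteratively via a_i = x_i mod 11, x_{i+1} = (x_i − a_i)/11, with x_0 = x:
  x_0 = 3/7;  a_0 = 2;  x_1 = (x_0 − 2)/11 = -1/7
  x_1 = -1/7;  a_1 = 3;  x_2 = (x_1 − 3)/11 = -2/7
  x_2 = -2/7;  a_2 = 6;  x_3 = (x_2 − 6)/11 = -4/7
Digits: (2, 3, 6).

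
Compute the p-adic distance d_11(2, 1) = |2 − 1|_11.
d_11(2, 1) = 1

Step 1 — x − y = 2 − 1 = 1. Step 2 — v_11(1) = 0 (factor: 1 = (11^0 · 1); the sign does not affect v_p). Step 3 — |x − y|_11 = 11^{0} = 1.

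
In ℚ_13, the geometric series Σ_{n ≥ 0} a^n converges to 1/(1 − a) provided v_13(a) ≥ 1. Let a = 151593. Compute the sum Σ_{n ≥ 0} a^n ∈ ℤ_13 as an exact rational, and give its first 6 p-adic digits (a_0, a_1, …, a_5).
Σ a^n = 1/(1 − a) = -1/151592;  first 6 digits = (1, 0, 0, 4, 5, 0)

v_13(a) = 3 ≥ 1, so the series converges in ℤ_13 to 1/(1 − a) = 1/(1 − 151593) = -1/151592. Expand this rational in ℤ_13: compute digits iteratively via d_i = x_i mod 13, x_{i+1} = (x_i − d_i)/13. The first 6 digits are (1, 0, 0, 4, 5, 0).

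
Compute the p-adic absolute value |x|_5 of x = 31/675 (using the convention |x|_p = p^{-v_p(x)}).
|31/675|_5 = 25

Step 1 — compute v_5(x) by factoring powers of 5 out of the numerator and denominator: v_5(31/675) = -2. Step 2 — apply |x|_p = p^{-v_p(x)} = 5^{2} = 25.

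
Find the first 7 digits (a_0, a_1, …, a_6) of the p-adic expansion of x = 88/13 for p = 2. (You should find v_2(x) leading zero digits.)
(a_0, …, a_6) = (0, 0, 0, 1, 1, 1, 0)

v_2(88/13) = 3, so a_0 = ... = a_2 = 0. Factor out: x = 2^3 · u with u = 11/13 a unit in ℤ_2. Expand u iteratively via a_{v+i} = u_i mod 2, u_{i+1} = (u_i − a_{v+i})/2:
  u_0 = 11/13;  a_3 = 1;  u_1 = (u_0 − 1)/2 = -1/13
  u_1 = -1/13;  a_4 = 1;  u_2 = (u_1 − 1)/2 = -7/13
  u_2 = -7/13;  a_5 = 1;  u_3 = (u_2 − 1)/2 = -10/13
  u_3 = -10/13;  a_6 = 0;  u_4 = (u_3 − 0)/2 = -5/13
Digits: (0, 0, 0, 1, 1, 1, 0).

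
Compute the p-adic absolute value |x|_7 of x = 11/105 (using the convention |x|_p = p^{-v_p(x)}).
|11/105|_7 = 7

Step 1 — compute v_7(x) by factoring powers of 7 out of the numerator and denominator: v_7(11/105) = -1. Step 2 — apply |x|_p = p^{-v_p(x)} = 7^{1} = 7.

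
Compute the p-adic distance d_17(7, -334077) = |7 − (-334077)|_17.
d_17(7, -334077) = 1/83521

Step 1 — x − y = 7 − (-334077) = 334084. Step 2 — v_17(334084) = 4 (factor: 334084 = (17^4 · 4); the sign does not affect v_p). Step 3 — |x − y|_17 = 17^{-4} = 1/83521.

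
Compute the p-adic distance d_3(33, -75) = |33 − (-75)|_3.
d_3(33, -75) = 1/27

Step 1 — x − y = 33 − (-75) = 108. Step 2 — v_3(108) = 3 (factor: 108 = (3^3 · 4); the sign does not affect v_p). Step 3 — |x − y|_3 = 3^{-3} = 1/27.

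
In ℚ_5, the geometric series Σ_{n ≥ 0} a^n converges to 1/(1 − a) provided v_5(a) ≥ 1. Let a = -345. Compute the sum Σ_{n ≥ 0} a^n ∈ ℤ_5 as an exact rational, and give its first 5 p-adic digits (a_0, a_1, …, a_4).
Σ a^n = 1/(1 − a) = 1/346;  first 5 digits = (1, 1, 2, 0, 4)

v_5(a) = 1 ≥ 1, so the series converges in ℤ_5 to 1/(1 − a) = 1/(1 − (-345)) = 1/346. Expand this rational in ℤ_5: compute digits iteratively via d_i = x_i mod 5, x_{i+1} = (x_i − d_i)/5. The first 5 digits are (1, 1, 2, 0, 4).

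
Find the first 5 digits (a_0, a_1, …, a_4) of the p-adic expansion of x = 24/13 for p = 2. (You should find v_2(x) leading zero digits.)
(a_0, …, a_4) = (0, 0, 0, 1, 1)

v_2(24/13) = 3, so a_0 = ... = a_2 = 0. Factor out: x = 2^3 · u with u = 3/13 a unit in ℤ_2. Expand u iteratively via a_{v+i} = u_i mod 2, u_{i+1} = (u_i − a_{v+i})/2:
  u_0 = 3/13;  a_3 = 1;  u_1 = (u_0 − 1)/2 = -5/13
  u_1 = -5/13;  a_4 = 1;  u_2 = (u_1 − 1)/2 = -9/13
Digits: (0, 0, 0, 1, 1).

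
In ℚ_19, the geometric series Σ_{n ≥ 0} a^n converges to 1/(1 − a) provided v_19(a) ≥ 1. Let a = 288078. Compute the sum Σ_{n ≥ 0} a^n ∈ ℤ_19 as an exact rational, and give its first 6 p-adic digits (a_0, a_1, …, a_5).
Σ a^n = 1/(1 − a) = -1/288077;  first 6 digits = (1, 0, 0, 4, 2, 0)

v_19(a) = 3 ≥ 1, so the series converges in ℤ_19 to 1/(1 − a) = 1/(1 − 288078) = -1/288077. Expand this rational in ℤ_19: compute digits iteratively via d_i = x_i mod 19, x_{i+1} = (x_i − d_i)/19. The first 6 digits are (1, 0, 0, 4, 2, 0).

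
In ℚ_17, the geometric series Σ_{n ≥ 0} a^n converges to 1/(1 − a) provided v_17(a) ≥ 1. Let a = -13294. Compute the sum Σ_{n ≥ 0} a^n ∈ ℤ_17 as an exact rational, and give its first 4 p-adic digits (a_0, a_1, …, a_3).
Σ a^n = 1/(1 − a) = 1/13295;  first 4 digits = (1, 0, 5, 14)

v_17(a) = 2 ≥ 1, so the series converges in ℤ_17 to 1/(1 − a) = 1/(1 − (-13294)) = 1/13295. Expand this rational in ℤ_17: compute digits iteratively via d_i = x_i mod 17, x_{i+1} = (x_i − d_i)/17. The first 4 digits are (1, 0, 5, 14).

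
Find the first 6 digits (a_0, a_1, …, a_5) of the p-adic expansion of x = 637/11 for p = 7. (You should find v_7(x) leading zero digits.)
(a_0, …, a_5) = (0, 0, 5, 2, 6, 1)

v_7(637/11) = 2, so a_0 = ... = a_1 = 0. Factor out: x = 7^2 · u with u = 13/11 a unit in ℤ_7. Expand u iteratively via a_{v+i} = u_i mod 7, u_{i+1} = (u_i − a_{v+i})/7:
  u_0 = 13/11;  a_2 = 5;  u_1 = (u_0 − 5)/7 = -6/11
  u_1 = -6/11;  a_3 = 2;  u_2 = (u_1 − 2)/7 = -4/11
  u_2 = -4/11;  a_4 = 6;  u_3 = (u_2 − 6)/7 = -10/11
  u_3 = -10/11;  a_5 = 1;  u_4 = (u_3 − 1)/7 = -3/11
Digits: (0, 0, 5, 2, 6, 1).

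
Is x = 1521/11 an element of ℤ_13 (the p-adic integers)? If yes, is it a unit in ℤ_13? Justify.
x ∈ ℤ_13 but not a unit; v_13(x) = 2 > 0

ℤ_13 = {x ∈ ℚ_13 : v_13(x) ≥ 0} and ℤ_13^× = {x ∈ ℤ_13 : v_13(x) = 0}. Here v_13(1521/11) = v_13(num) − v_13(den) = 2; compare against these criteria.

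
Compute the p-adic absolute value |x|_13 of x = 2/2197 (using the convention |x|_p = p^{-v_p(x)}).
|2/2197|_13 = 2197

Step 1 — compute v_13(x) by factoring powers of 13 out of the numerator and denominator: v_13(2/2197) = -3. Step 2 — apply |x|_p = p^{-v_p(x)} = 13^{3} = 2197.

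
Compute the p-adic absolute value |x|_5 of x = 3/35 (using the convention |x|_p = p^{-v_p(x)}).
|3/35|_5 = 5

Step 1 — compute v_5(x) by factoring powers of 5 out of the numerator and denominator: v_5(3/35) = -1. Step 2 — apply |x|_p = p^{-v_p(x)} = 5^{1} = 5.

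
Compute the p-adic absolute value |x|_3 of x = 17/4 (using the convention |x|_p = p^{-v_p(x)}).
|17/4|_3 = 1

Step 1 — compute v_3(x) by factoring powers of 3 out of the numerator and denominator: v_3(17/4) = 0. Step 2 — apply |x|_p = p^{-v_p(x)} = 3^{0} = 1.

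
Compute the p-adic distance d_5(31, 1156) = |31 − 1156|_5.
d_5(31, 1156) = 1/125

Step 1 — x − y = 31 − 1156 = -1125. Step 2 — v_5(-1125) = 3 (factor: -1125 = −(5^3 · 9); the sign does not affect v_p). Step 3 — |x − y|_5 = 5^{-3} = 1/125.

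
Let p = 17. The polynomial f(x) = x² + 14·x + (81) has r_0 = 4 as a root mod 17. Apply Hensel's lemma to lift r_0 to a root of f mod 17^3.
r_2 = 4135 (mod 4913)

Hensel: r_{i+1} = r_i − f(r_i)·(f′(r_i))^{-1} mod 17^{i+2}, f′(x) = 2x + 14. Iterate:
  r_0 = 4 (mod 17)
  r_1 = 89 (mod 289)
  r_2 = 4135 (mod 4913)
Final: r = 4135 satisfies f(r) ≡ 0 mod 17^3.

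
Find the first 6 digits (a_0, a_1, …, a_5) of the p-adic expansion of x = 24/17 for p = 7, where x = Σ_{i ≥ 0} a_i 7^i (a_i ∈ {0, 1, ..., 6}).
(a_0, …, a_5) = (1, 5, 3, 4, 1, 1)

v_7(24/17) = 0 (numerator and denominator both coprime to 7), so x ∈ ℤ_7^×. Compute digits iteratively via a_i = x_i mod 7, x_{i+1} = (x_i − a_i)/7, with x_0 = x:
  x_0 = 24/17;  a_0 = 1;  x_1 = (x_0 − 1)/7 = 1/17
  x_1 = 1/17;  a_1 = 5;  x_2 = (x_1 − 5)/7 = -12/17
  x_2 = -12/17;  a_2 = 3;  x_3 = (x_2 − 3)/7 = -9/17
  x_3 = -9/17;  a_3 = 4;  x_4 = (x_3 − 4)/7 = -11/17
  x_4 = -11/17;  a_4 = 1;  x_5 = (x_4 − 1)/7 = -4/17
  x_5 = -4/17;  a_5 = 1;  x_6 = (x_5 − 1)/7 = -3/17
Digits: (1, 5, 3, 4, 1, 1).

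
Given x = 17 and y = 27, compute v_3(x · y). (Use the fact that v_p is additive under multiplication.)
v_3(459) = 3

v_p(x) = 0 (factor: 17 = 3^0 · 17); v_p(y) = 3 (factor: 27 = 3^3 · 1). Additivity: v_p(xy) = v_p(x) + v_p(y) = 0 + 3 = 3. (Direct check: xy = 459 = 3^3 · (17).)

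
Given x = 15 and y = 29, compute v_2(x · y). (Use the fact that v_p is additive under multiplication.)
v_2(435) = 0

v_p(x) = 0 (factor: 15 = 2^0 · 15); v_p(y) = 0 (factor: 29 = 2^0 · 29). Additivity: v_p(xy) = v_p(x) + v_p(y) = 0 + 0 = 0. (Direct check: xy = 435 = 2^0 · (435).)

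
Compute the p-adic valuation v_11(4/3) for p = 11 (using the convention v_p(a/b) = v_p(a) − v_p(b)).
v_11(4/3) = 0

Factor powers of 11 from the numerator and denominator of the reduced fraction: 4 = 11^0 · 4 and 3 = 11^0 · 3. Apply v_p(a/b) = v_p(a) − v_p(b): v_11(4/3) = 0 − 0 = 0.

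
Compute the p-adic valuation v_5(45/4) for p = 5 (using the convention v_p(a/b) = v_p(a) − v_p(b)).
v_5(45/4) = 1

Factor powers of 5 from the numerator and denominator of the reduced fraction: 45 = 5^1 · 9 and 4 = 5^0 · 4. Apply v_p(a/b) = v_p(a) − v_p(b): v_5(45/4) = 1 − 0 = 1.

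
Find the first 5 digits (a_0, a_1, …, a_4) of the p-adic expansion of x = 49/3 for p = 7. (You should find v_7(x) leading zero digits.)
(a_0, …, a_4) = (0, 0, 5, 4, 4)

v_7(49/3) = 2, so a_0 = ... = a_1 = 0. Factor out: x = 7^2 · u with u = 1/3 a unit in ℤ_7. Expand u iteratively via a_{v+i} = u_i mod 7, u_{i+1} = (u_i − a_{v+i})/7:
  u_0 = 1/3;  a_2 = 5;  u_1 = (u_0 − 5)/7 = -2/3
  u_1 = -2/3;  a_3 = 4;  u_2 = (u_1 − 4)/7 = -2/3
  u_2 = -2/3;  a_4 = 4;  u_3 = (u_2 − 4)/7 = -2/3
Digits: (0, 0, 5, 4, 4).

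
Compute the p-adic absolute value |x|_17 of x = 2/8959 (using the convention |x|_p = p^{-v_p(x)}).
|2/8959|_17 = 289

Step 1 — compute v_17(x) by factoring powers of 17 out of the numerator and denominator: v_17(2/8959) = -2. Step 2 — apply |x|_p = p^{-v_p(x)} = 17^{2} = 289.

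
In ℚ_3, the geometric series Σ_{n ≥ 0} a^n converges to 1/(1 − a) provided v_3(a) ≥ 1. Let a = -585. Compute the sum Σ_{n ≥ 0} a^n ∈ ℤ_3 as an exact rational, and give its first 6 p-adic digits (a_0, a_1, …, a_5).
Σ a^n = 1/(1 − a) = 1/586;  first 6 digits = (1, 0, 1, 2, 2, 1)

v_3(a) = 2 ≥ 1, so the series converges in ℤ_3 to 1/(1 − a) = 1/(1 − (-585)) = 1/586. Expand this rational in ℤ_3: compute digits iteratively via d_i = x_i mod 3, x_{i+1} = (x_i − d_i)/3. The first 6 digits are (1, 0, 1, 2, 2, 1).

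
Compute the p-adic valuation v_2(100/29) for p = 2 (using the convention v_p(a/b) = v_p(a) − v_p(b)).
v_2(100/29) = 2

Factor powers of 2 from the numerator and denominator of the reduced fraction: 100 = 2^2 · 25 and 29 = 2^0 · 29. Apply v_p(a/b) = v_p(a) − v_p(b): v_2(100/29) = 2 − 0 = 2.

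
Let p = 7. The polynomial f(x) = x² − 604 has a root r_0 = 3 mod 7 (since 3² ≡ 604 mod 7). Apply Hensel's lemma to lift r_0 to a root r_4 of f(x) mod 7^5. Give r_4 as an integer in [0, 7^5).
r_4 = 1123 (mod 16807)

Hensel's recurrence: r_{i+1} = r_i − f(r_i)·(f′(r_i))^{-1} mod 7^{i+2}, with f′(x) = 2x. Iterate:
  r_0 = 3 (mod 7)
  r_1 = 45 (mod 49)
  r_2 = 94 (mod 343)
  r_3 = 1123 (mod 2401)
  r_4 = 1123 (mod 16807)
Final: r_4 = 1123, and one checks f(r_4) ≡ 0 mod 7^5.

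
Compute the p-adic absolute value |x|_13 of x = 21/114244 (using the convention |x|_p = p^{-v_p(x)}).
|21/114244|_13 = 28561

Step 1 — compute v_13(x) by factoring powers of 13 out of the numerator and denominator: v_13(21/114244) = -4. Step 2 — apply |x|_p = p^{-v_p(x)} = 13^{4} = 28561.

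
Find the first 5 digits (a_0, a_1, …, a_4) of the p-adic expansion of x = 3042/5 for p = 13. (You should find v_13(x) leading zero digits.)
(a_0, …, a_4) = (0, 0, 1, 8, 2)

v_13(3042/5) = 2, so a_0 = ... = a_1 = 0. Factor out: x = 13^2 · u with u = 18/5 a unit in ℤ_13. Expand u iteratively via a_{v+i} = u_i mod 13, u_{i+1} = (u_i − a_{v+i})/13:
  u_0 = 18/5;  a_2 = 1;  u_1 = (u_0 − 1)/13 = 1/5
  u_1 = 1/5;  a_3 = 8;  u_2 = (u_1 − 8)/13 = -3/5
  u_2 = -3/5;  a_4 = 2;  u_3 = (u_2 − 2)/13 = -1/5
Digits: (0, 0, 1, 8, 2).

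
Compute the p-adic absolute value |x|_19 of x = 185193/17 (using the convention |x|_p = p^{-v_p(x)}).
|185193/17|_19 = 1/6859

Step 1 — compute v_19(x) by factoring powers of 19 out of the numerator and denominator: v_19(185193/17) = 3. Step 2 — apply |x|_p = p^{-v_p(x)} = 19^{-3} = 1/6859.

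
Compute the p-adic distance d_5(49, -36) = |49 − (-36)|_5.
d_5(49, -36) = 1/5

Step 1 — x − y = 49 − (-36) = 85. Step 2 — v_5(85) = 1 (factor: 85 = (5^1 · 17); the sign does not affect v_p). Step 3 — |x − y|_5 = 5^{-1} = 1/5.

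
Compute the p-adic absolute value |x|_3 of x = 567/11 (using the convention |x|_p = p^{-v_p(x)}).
|567/11|_3 = 1/81

Step 1 — compute v_3(x) by factoring powers of 3 out of the numerator and denominator: v_3(567/11) = 4. Step 2 — apply |x|_p = p^{-v_p(x)} = 3^{-4} = 1/81.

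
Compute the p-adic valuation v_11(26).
v_11(26) = 0

v_11(n) is the largest exponent k such that 11^k divides n. Factor out: 26 = 11^0 · 26. (Sign doesn't affect v_p.) So v_11(26) = 0.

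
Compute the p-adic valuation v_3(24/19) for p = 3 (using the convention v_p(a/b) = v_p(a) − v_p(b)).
v_3(24/19) = 1

Factor powers of 3 from the numerator and denominator of the reduced fraction: 24 = 3^1 · 8 and 19 = 3^0 · 19. Apply v_p(a/b) = v_p(a) − v_p(b): v_3(24/19) = 1 − 0 = 1.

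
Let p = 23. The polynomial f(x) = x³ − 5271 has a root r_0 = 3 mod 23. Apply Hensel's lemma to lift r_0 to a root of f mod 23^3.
r_2 = 1843 (mod 12167)

Hensel: r_{i+1} = r_i − f(r_i)/f′(r_i) mod 23^{i+2}, where f′(x) = 3x². Iterate:
  r_0 = 3 (mod 23)
  r_1 = 256 (mod 529)
  r_2 = 1843 (mod 12167)
Final: r = 1843 with f(r) ≡ 0 mod 23^3.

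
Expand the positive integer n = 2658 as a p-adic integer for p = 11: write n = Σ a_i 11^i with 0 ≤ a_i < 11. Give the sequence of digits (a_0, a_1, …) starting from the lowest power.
(a_0, a_1, …) = (7, 10, 10, 1)

Repeated division by 11 gives the digits low-to-high: 2658 = 7 + 10·11^1 + 10·11^2 + 1·11^3. Digit sequence: (7, 10, 10, 1).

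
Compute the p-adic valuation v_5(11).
v_5(11) = 0

v_5(n) is the largest exponent k such that 5^k divides n. Factor out: 11 = 5^0 · 11. (Sign doesn't affect v_p.) So v_5(11) = 0.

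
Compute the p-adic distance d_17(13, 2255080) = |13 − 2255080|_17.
d_17(13, 2255080) = 1/83521

Step 1 — x − y = 13 − 2255080 = -2255067. Step 2 — v_17(-2255067) = 4 (factor: -2255067 = −(17^4 · 27); the sign does not affect v_p). Step 3 — |x − y|_17 = 17^{-4} = 1/83521.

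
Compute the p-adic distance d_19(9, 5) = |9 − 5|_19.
d_19(9, 5) = 1

Step 1 — x − y = 9 − 5 = 4. Step 2 — v_19(4) = 0 (factor: 4 = (19^0 · 4); the sign does not affect v_p). Step 3 — |x − y|_19 = 19^{0} = 1.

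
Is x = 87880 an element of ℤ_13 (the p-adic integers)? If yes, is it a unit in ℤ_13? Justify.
x ∈ ℤ_13 but not a unit; v_13(x) = 3 > 0

ℤ_13 = {x ∈ ℚ_13 : v_13(x) ≥ 0} and ℤ_13^× = {x ∈ ℤ_13 : v_13(x) = 0}. Here v_13(87880) = v_13(num) − v_13(den) = 3; compare against these criteria.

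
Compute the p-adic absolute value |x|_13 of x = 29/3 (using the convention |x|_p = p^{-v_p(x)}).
|29/3|_13 = 1

Step 1 — compute v_13(x) by factoring powers of 13 out of the numerator and denominator: v_13(29/3) = 0. Step 2 — apply |x|_p = p^{-v_p(x)} = 13^{0} = 1.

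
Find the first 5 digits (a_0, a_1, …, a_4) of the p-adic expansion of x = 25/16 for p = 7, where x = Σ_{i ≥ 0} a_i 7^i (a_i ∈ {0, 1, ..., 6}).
(a_0, …, a_4) = (2, 3, 0, 3, 0)

v_7(25/16) = 0 (numerator and denominator both coprime to 7), so x ∈ ℤ_7^×. Compute digits iteratively via a_i = x_i mod 7, x_{i+1} = (x_i − a_i)/7, with x_0 = x:
  x_0 = 25/16;  a_0 = 2;  x_1 = (x_0 − 2)/7 = -1/16
  x_1 = -1/16;  a_1 = 3;  x_2 = (x_1 − 3)/7 = -7/16
  x_2 = -7/16;  a_2 = 0;  x_3 = (x_2 − 0)/7 = -1/16
  x_3 = -1/16;  a_3 = 3;  x_4 = (x_3 − 3)/7 = -7/16
  x_4 = -7/16;  a_4 = 0;  x_5 = (x_4 − 0)/7 = -1/16
Digits: (2, 3, 0, 3, 0).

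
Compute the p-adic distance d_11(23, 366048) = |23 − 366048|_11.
d_11(23, 366048) = 1/14641

Step 1 — x − y = 23 − 366048 = -366025. Step 2 — v_11(-366025) = 4 (factor: -366025 = −(11^4 · 25); the sign does not affect v_p). Step 3 — |x − y|_11 = 11^{-4} = 1/14641.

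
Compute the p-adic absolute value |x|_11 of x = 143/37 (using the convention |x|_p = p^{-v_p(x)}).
|143/37|_11 = 1/11

Step 1 — compute v_11(x) by factoring powers of 11 out of the numerator and denominator: v_11(143/37) = 1. Step 2 — apply |x|_p = p^{-v_p(x)} = 11^{-1} = 1/11.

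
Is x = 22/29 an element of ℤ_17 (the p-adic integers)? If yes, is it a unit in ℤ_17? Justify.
x ∈ ℤ_17^× (unit); v_17(x) = 0

ℤ_17 = {x ∈ ℚ_17 : v_17(x) ≥ 0} and ℤ_17^× = {x ∈ ℤ_17 : v_17(x) = 0}. Here v_17(22/29) = v_17(num) − v_17(den) = 0; compare against these criteria.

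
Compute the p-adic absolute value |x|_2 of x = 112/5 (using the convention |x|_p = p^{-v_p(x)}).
|112/5|_2 = 1/16

Step 1 — compute v_2(x) by factoring powers of 2 out of the numerator and denominator: v_2(112/5) = 4. Step 2 — apply |x|_p = p^{-v_p(x)} = 2^{-4} = 1/16.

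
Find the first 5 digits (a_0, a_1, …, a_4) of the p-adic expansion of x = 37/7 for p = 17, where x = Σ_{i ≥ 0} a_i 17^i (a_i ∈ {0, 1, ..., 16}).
(a_0, …, a_4) = (15, 14, 4, 7, 2)

v_17(37/7) = 0 (numerator and denominator both coprime to 17), so x ∈ ℤ_17^×. Compute digits iteratively via a_i = x_i mod 17, x_{i+1} = (x_i − a_i)/17, with x_0 = x:
  x_0 = 37/7;  a_0 = 15;  x_1 = (x_0 − 15)/17 = -4/7
  x_1 = -4/7;  a_1 = 14;  x_2 = (x_1 − 14)/17 = -6/7
  x_2 = -6/7;  a_2 = 4;  x_3 = (x_2 − 4)/17 = -2/7
  x_3 = -2/7;  a_3 = 7;  x_4 = (x_3 − 7)/17 = -3/7
  x_4 = -3/7;  a_4 = 2;  x_5 = (x_4 − 2)/17 = -1/7
Digits: (15, 14, 4, 7, 2).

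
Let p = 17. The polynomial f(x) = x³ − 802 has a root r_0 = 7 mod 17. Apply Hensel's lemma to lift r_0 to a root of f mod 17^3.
r_2 = 653 (mod 4913)

Hensel: r_{i+1} = r_i − f(r_i)/f′(r_i) mod 17^{i+2}, where f′(x) = 3x². Iterate:
  r_0 = 7 (mod 17)
  r_1 = 75 (mod 289)
  r_2 = 653 (mod 4913)
Final: r = 653 with f(r) ≡ 0 mod 17^3.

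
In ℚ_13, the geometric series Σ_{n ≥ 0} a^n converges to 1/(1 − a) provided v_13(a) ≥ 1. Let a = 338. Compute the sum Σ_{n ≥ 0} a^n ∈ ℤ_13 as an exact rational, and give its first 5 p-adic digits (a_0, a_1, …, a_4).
Σ a^n = 1/(1 − a) = -1/337;  first 5 digits = (1, 0, 2, 0, 4)

v_13(a) = 2 ≥ 1, so the series converges in ℤ_13 to 1/(1 − a) = 1/(1 − 338) = -1/337. Expand this rational in ℤ_13: compute digits iteratively via d_i = x_i mod 13, x_{i+1} = (x_i − d_i)/13. The first 5 digits are (1, 0, 2, 0, 4).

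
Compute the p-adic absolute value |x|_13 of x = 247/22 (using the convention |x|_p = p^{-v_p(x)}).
|247/22|_13 = 1/13

Step 1 — compute v_13(x) by factoring powers of 13 out of the numerator and denominator: v_13(247/22) = 1. Step 2 — apply |x|_p = p^{-v_p(x)} = 13^{-1} = 1/13.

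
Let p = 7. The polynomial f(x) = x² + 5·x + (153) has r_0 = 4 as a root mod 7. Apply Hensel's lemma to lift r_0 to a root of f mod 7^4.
r_3 = 144 (mod 2401)

Hensel: r_{i+1} = r_i − f(r_i)·(f′(r_i))^{-1} mod 7^{i+2}, f′(x) = 2x + 5. Iterate:
  r_0 = 4 (mod 7)
  r_1 = 46 (mod 49)
  r_2 = 144 (mod 343)
  r_3 = 144 (mod 2401)
Final: r = 144 satisfies f(r) ≡ 0 mod 7^4.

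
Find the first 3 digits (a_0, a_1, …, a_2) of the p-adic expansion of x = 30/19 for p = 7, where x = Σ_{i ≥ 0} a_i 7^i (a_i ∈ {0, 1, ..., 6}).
(a_0, …, a_2) = (6, 6, 2)

v_7(30/19) = 0 (numerator and denominator both coprime to 7), so x ∈ ℤ_7^×. Compute digits iteratively via a_i = x_i mod 7, x_{i+1} = (x_i − a_i)/7, with x_0 = x:
  x_0 = 30/19;  a_0 = 6;  x_1 = (x_0 − 6)/7 = -12/19
  x_1 = -12/19;  a_1 = 6;  x_2 = (x_1 − 6)/7 = -18/19
  x_2 = -18/19;  a_2 = 2;  x_3 = (x_2 − 2)/7 = -8/19
Digits: (6, 6, 2).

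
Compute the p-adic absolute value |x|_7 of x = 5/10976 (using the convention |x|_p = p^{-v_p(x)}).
|5/10976|_7 = 343

Step 1 — compute v_7(x) by factoring powers of 7 out of the numerator and denominator: v_7(5/10976) = -3. Step 2 — apply |x|_p = p^{-v_p(x)} = 7^{3} = 343.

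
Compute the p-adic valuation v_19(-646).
v_19(-646) = 1

v_19(n) is the largest exponent k such that 19^k divides n. Factor out: -646 = -19^1 · 34. (Sign doesn't affect v_p.) So v_19(-646) = 1.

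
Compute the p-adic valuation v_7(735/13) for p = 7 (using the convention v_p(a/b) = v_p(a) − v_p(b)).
v_7(735/13) = 2

Factor powers of 7 from the numerator and denominator of the reduced fraction: 735 = 7^2 · 15 and 13 = 7^0 · 13. Apply v_p(a/b) = v_p(a) − v_p(b): v_7(735/13) = 2 − 0 = 2.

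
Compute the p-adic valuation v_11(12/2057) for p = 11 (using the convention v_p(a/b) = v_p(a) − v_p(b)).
v_11(12/2057) = -2

Factor powers of 11 from the numerator and denominator of the reduced fraction: 12 = 11^0 · 12 and 2057 = 11^2 · 17. Apply v_p(a/b) = v_p(a) − v_p(b): v_11(12/2057) = 0 − 2 = -2.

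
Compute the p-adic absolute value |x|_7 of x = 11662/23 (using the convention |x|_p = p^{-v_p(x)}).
|11662/23|_7 = 1/343

Step 1 — compute v_7(x) by factoring powers of 7 out of the numerator and denominator: v_7(11662/23) = 3. Step 2 — apply |x|_p = p^{-v_p(x)} = 7^{-3} = 1/343.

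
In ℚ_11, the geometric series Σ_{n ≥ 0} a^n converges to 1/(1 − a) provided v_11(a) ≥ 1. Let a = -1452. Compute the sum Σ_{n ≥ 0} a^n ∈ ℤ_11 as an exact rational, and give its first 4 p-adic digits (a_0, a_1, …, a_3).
Σ a^n = 1/(1 − a) = 1/1453;  first 4 digits = (1, 0, 10, 9)

v_11(a) = 2 ≥ 1, so the series converges in ℤ_11 to 1/(1 − a) = 1/(1 − (-1452)) = 1/1453. Expand this rational in ℤ_11: compute digits iteratively via d_i = x_i mod 11, x_{i+1} = (x_i − d_i)/11. The first 4 digits are (1, 0, 10, 9).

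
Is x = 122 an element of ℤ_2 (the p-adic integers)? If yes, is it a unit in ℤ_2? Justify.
x ∈ ℤ_2 but not a unit; v_2(x) = 1 > 0

ℤ_2 = {x ∈ ℚ_2 : v_2(x) ≥ 0} and ℤ_2^× = {x ∈ ℤ_2 : v_2(x) = 0}. Here v_2(122) = v_2(num) − v_2(den) = 1; compare against these criteria.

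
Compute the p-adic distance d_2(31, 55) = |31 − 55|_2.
d_2(31, 55) = 1/8

Step 1 — x − y = 31 − 55 = -24. Step 2 — v_2(-24) = 3 (factor: -24 = −(2^3 · 3); the sign does not affect v_p). Step 3 — |x − y|_2 = 2^{-3} = 1/8.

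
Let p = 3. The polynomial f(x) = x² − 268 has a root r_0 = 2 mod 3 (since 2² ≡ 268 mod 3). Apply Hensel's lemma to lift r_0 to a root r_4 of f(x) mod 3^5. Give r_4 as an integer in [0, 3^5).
r_4 = 5 (mod 243)

Hensel's recurrence: r_{i+1} = r_i − f(r_i)·(f′(r_i))^{-1} mod 3^{i+2}, with f′(x) = 2x. Iterate:
  r_0 = 2 (mod 3)
  r_1 = 5 (mod 9)
  r_2 = 5 (mod 27)
  r_3 = 5 (mod 81)
  r_4 = 5 (mod 243)
Final: r_4 = 5, and one checks f(r_4) ≡ 0 mod 3^5.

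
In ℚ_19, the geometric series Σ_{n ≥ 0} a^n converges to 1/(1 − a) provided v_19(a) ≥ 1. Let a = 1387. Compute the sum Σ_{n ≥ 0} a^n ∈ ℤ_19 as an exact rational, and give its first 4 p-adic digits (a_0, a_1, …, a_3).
Σ a^n = 1/(1 − a) = -1/1386;  first 4 digits = (1, 16, 12, 6)

v_19(a) = 1 ≥ 1, so the series converges in ℤ_19 to 1/(1 − a) = 1/(1 − 1387) = -1/1386. Expand this rational in ℤ_19: compute digits iteratively via d_i = x_i mod 19, x_{i+1} = (x_i − d_i)/19. The first 4 digits are (1, 16, 12, 6).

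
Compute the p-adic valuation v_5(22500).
v_5(22500) = 4

v_5(n) is the largest exponent k such that 5^k divides n. Factor out: 22500 = 5^4 · 36. (Sign doesn't affect v_p.) So v_5(22500) = 4.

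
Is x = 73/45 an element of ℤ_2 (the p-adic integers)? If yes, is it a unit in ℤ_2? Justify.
x ∈ ℤ_2^× (unit); v_2(x) = 0

ℤ_2 = {x ∈ ℚ_2 : v_2(x) ≥ 0} and ℤ_2^× = {x ∈ ℤ_2 : v_2(x) = 0}. Here v_2(73/45) = v_2(num) − v_2(den) = 0; compare against these criteria.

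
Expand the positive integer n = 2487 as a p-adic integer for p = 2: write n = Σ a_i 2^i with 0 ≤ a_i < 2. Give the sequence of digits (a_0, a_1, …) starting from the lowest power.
(a_0, a_1, …) = (1, 1, 1, 0, 1, 1, 0, 1, 1, 0, 0, 1)

Repeated division by 2 gives the digits low-to-high: 2487 = 1 + 1·2^1 + 1·2^2 + 1·2^4 + 1·2^5 + 1·2^7 + 1·2^8 + 1·2^11. Digit sequence: (1, 1, 1, 0, 1, 1, 0, 1, 1, 0, 0, 1).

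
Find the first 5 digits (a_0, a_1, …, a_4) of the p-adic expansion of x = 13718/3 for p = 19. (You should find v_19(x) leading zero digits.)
(a_0, …, a_4) = (0, 0, 0, 7, 6)

v_19(13718/3) = 3, so a_0 = ... = a_2 = 0. Factor out: x = 19^3 · u with u = 2/3 a unit in ℤ_19. Expand u iteratively via a_{v+i} = u_i mod 19, u_{i+1} = (u_i − a_{v+i})/19:
  u_0 = 2/3;  a_3 = 7;  u_1 = (u_0 − 7)/19 = -1/3
  u_1 = -1/3;  a_4 = 6;  u_2 = (u_1 − 6)/19 = -1/3
Digits: (0, 0, 0, 7, 6).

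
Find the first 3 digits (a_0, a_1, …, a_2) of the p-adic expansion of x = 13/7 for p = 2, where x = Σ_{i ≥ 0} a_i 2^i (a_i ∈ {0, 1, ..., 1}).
(a_0, …, a_2) = (1, 1, 0)

v_2(13/7) = 0 (numerator and denominator both coprime to 2), so x ∈ ℤ_2^×. Compute digits iteratively via a_i = x_i mod 2, x_{i+1} = (x_i − a_i)/2, with x_0 = x:
  x_0 = 13/7;  a_0 = 1;  x_1 = (x_0 − 1)/2 = 3/7
  x_1 = 3/7;  a_1 = 1;  x_2 = (x_1 − 1)/2 = -2/7
  x_2 = -2/7;  a_2 = 0;  x_3 = (x_2 − 0)/2 = -1/7
Digits: (1, 1, 0).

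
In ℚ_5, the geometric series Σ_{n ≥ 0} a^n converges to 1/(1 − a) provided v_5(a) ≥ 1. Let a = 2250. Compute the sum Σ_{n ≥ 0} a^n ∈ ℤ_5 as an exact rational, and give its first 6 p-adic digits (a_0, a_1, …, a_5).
Σ a^n = 1/(1 − a) = -1/2249;  first 6 digits = (1, 0, 0, 3, 3, 0)

v_5(a) = 3 ≥ 1, so the series converges in ℤ_5 to 1/(1 − a) = 1/(1 − 2250) = -1/2249. Expand this rational in ℤ_5: compute digits iteratively via d_i = x_i mod 5, x_{i+1} = (x_i − d_i)/5. The first 6 digits are (1, 0, 0, 3, 3, 0).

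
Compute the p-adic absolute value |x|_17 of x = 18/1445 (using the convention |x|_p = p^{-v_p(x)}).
|18/1445|_17 = 289

Step 1 — compute v_17(x) by factoring powers of 17 out of the numerator and denominator: v_17(18/1445) = -2. Step 2 — apply |x|_p = p^{-v_p(x)} = 17^{2} = 289.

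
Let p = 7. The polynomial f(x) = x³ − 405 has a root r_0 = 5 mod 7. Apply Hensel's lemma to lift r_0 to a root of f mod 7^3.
r_2 = 159 (mod 343)

Hensel: r_{i+1} = r_i − f(r_i)/f′(r_i) mod 7^{i+2}, where f′(x) = 3x². Iterate:
  r_0 = 5 (mod 7)
  r_1 = 12 (mod 49)
  r_2 = 159 (mod 343)
Final: r = 159 with f(r) ≡ 0 mod 7^3.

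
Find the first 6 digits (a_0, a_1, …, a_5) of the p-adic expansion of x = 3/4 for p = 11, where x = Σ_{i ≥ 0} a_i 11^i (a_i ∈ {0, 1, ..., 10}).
(a_0, …, a_5) = (9, 2, 8, 2, 8, 2)

v_11(3/4) = 0 (numerator and denominator both coprime to 11), so x ∈ ℤ_11^×. Compute digits iteratively via a_i = x_i mod 11, x_{i+1} = (x_i − a_i)/11, with x_0 = x:
  x_0 = 3/4;  a_0 = 9;  x_1 = (x_0 − 9)/11 = -3/4
  x_1 = -3/4;  a_1 = 2;  x_2 = (x_1 − 2)/11 = -1/4
  x_2 = -1/4;  a_2 = 8;  x_3 = (x_2 − 8)/11 = -3/4
  x_3 = -3/4;  a_3 = 2;  x_4 = (x_3 − 2)/11 = -1/4
  x_4 = -1/4;  a_4 = 8;  x_5 = (x_4 − 8)/11 = -3/4
  x_5 = -3/4;  a_5 = 2;  x_6 = (x_5 − 2)/11 = -1/4
Digits: (9, 2, 8, 2, 8, 2).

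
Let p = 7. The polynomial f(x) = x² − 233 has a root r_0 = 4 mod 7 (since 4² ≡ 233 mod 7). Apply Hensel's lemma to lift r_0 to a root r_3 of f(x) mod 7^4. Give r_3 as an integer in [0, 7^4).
r_3 = 2034 (mod 2401)

Hensel's recurrence: r_{i+1} = r_i − f(r_i)·(f′(r_i))^{-1} mod 7^{i+2}, with f′(x) = 2x. Iterate:
  r_0 = 4 (mod 7)
  r_1 = 25 (mod 49)
  r_2 = 319 (mod 343)
  r_3 = 2034 (mod 2401)
Final: r_3 = 2034, and one checks f(r_3) ≡ 0 mod 7^4.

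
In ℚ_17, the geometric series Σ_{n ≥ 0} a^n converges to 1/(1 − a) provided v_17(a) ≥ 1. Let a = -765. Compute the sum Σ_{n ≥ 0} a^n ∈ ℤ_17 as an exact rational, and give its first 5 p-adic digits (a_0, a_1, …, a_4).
Σ a^n = 1/(1 − a) = 1/766;  first 5 digits = (1, 6, 16, 11, 5)

v_17(a) = 1 ≥ 1, so the series converges in ℤ_17 to 1/(1 − a) = 1/(1 − (-765)) = 1/766. Expand this rational in ℤ_17: compute digits iteratively via d_i = x_i mod 17, x_{i+1} = (x_i − d_i)/17. The first 5 digits are (1, 6, 16, 11, 5).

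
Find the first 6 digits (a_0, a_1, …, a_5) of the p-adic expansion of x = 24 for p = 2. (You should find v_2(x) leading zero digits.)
(a_0, …, a_5) = (0, 0, 0, 1, 1, 0)

v_2(24) = 3, so a_0 = ... = a_2 = 0. Factor out: x = 2^3 · u with u = 3 a unit in ℤ_2. Expand u iteratively via a_{v+i} = u_i mod 2, u_{i+1} = (u_i − a_{v+i})/2:
  u_0 = 3;  a_3 = 1;  u_1 = (u_0 − 1)/2 = 1
  u_1 = 1;  a_4 = 1;  u_2 = (u_1 − 1)/2 = 0
  u_2 = 0;  a_5 = 0;  u_3 = (u_2 − 0)/2 = 0
Digits: (0, 0, 0, 1, 1, 0).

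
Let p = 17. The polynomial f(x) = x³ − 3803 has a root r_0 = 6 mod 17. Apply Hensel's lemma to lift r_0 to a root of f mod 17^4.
r_3 = 53539 (mod 83521)

Hensel: r_{i+1} = r_i − f(r_i)/f′(r_i) mod 17^{i+2}, where f′(x) = 3x². Iterate:
  r_0 = 6 (mod 17)
  r_1 = 74 (mod 289)
  r_2 = 4409 (mod 4913)
  r_3 = 53539 (mod 83521)
Final: r = 53539 with f(r) ≡ 0 mod 17^4.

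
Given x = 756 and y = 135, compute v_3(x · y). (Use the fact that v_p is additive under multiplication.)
v_3(102060) = 6

v_p(x) = 3 (factor: 756 = 3^3 · 28); v_p(y) = 3 (factor: 135 = 3^3 · 5). Additivity: v_p(xy) = v_p(x) + v_p(y) = 3 + 3 = 6. (Direct check: xy = 102060 = 3^6 · (140).)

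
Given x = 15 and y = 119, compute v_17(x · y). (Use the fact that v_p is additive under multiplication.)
v_17(1785) = 1

v_p(x) = 0 (factor: 15 = 17^0 · 15); v_p(y) = 1 (factor: 119 = 17^1 · 7). Additivity: v_p(xy) = v_p(x) + v_p(y) = 0 + 1 = 1. (Direct check: xy = 1785 = 17^1 · (105).)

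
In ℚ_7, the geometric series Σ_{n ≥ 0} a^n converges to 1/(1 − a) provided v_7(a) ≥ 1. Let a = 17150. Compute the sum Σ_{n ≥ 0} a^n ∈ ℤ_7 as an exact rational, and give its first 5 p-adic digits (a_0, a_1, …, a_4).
Σ a^n = 1/(1 − a) = -1/17149;  first 5 digits = (1, 0, 0, 1, 0)

v_7(a) = 3 ≥ 1, so the series converges in ℤ_7 to 1/(1 − a) = 1/(1 − 17150) = -1/17149. Expand this rational in ℤ_7: compute digits iteratively via d_i = x_i mod 7, x_{i+1} = (x_i − d_i)/7. The first 5 digits are (1, 0, 0, 1, 0).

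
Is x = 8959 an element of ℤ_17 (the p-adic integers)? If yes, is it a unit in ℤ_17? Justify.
x ∈ ℤ_17 but not a unit; v_17(x) = 2 > 0

ℤ_17 = {x ∈ ℚ_17 : v_17(x) ≥ 0} and ℤ_17^× = {x ∈ ℤ_17 : v_17(x) = 0}. Here v_17(8959) = v_17(num) − v_17(den) = 2; compare against these criteria.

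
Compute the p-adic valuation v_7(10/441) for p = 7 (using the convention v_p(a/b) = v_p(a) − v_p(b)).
v_7(10/441) = -2

Factor powers of 7 from the numerator and denominator of the reduced fraction: 10 = 7^0 · 10 and 441 = 7^2 · 9. Apply v_p(a/b) = v_p(a) − v_p(b): v_7(10/441) = 0 − 2 = -2.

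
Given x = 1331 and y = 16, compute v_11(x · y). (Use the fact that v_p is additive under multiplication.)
v_11(21296) = 3

v_p(x) = 3 (factor: 1331 = 11^3 · 1); v_p(y) = 0 (factor: 16 = 11^0 · 16). Additivity: v_p(xy) = v_p(x) + v_p(y) = 3 + 0 = 3. (Direct check: xy = 21296 = 11^3 · (16).)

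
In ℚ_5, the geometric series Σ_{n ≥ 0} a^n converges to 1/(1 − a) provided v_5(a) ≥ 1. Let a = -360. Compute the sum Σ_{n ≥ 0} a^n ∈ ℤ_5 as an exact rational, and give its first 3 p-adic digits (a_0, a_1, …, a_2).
Σ a^n = 1/(1 − a) = 1/361;  first 3 digits = (1, 3, 4)

v_5(a) = 1 ≥ 1, so the series converges in ℤ_5 to 1/(1 − a) = 1/(1 − (-360)) = 1/361. Expand this rational in ℤ_5: compute digits iteratively via d_i = x_i mod 5, x_{i+1} = (x_i − d_i)/5. The first 3 digits are (1, 3, 4).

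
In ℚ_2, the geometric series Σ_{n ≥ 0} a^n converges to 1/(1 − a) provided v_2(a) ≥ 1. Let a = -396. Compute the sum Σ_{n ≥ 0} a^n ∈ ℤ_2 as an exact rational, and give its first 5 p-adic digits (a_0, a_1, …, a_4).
Σ a^n = 1/(1 − a) = 1/397;  first 5 digits = (1, 0, 1, 0, 0)

v_2(a) = 2 ≥ 1, so the series converges in ℤ_2 to 1/(1 − a) = 1/(1 − (-396)) = 1/397. Expand this rational in ℤ_2: compute digits iteratively via d_i = x_i mod 2, x_{i+1} = (x_i − d_i)/2. The first 5 digits are (1, 0, 1, 0, 0).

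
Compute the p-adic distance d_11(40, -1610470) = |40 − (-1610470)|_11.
d_11(40, -1610470) = 1/161051

Step 1 — x − y = 40 − (-1610470) = 1610510. Step 2 — v_11(1610510) = 5 (factor: 1610510 = (11^5 · 10); the sign does not affect v_p). Step 3 — |x − y|_11 = 11^{-5} = 1/161051.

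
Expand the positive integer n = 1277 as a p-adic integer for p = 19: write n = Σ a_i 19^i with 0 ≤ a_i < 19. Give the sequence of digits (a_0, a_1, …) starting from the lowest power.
(a_0, a_1, …) = (4, 10, 3)

Repeated division by 19 gives the digits low-to-high: 1277 = 4 + 10·19^1 + 3·19^2. Digit sequence: (4, 10, 3).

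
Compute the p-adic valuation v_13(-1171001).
v_13(-1171001) = 4

v_13(n) is the largest exponent k such that 13^k divides n. Factor out: -1171001 = -13^4 · 41. (Sign doesn't affect v_p.) So v_13(-1171001) = 4.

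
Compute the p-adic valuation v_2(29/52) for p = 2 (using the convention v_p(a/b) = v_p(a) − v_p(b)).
v_2(29/52) = -2

Factor powers of 2 from the numerator and denominator of the reduced fraction: 29 = 2^0 · 29 and 52 = 2^2 · 13. Apply v_p(a/b) = v_p(a) − v_p(b): v_2(29/52) = 0 − 2 = -2.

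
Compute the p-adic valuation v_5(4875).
v_5(4875) = 3

v_5(n) is the largest exponent k such that 5^k divides n. Factor out: 4875 = 5^3 · 39. (Sign doesn't affect v_p.) So v_5(4875) = 3.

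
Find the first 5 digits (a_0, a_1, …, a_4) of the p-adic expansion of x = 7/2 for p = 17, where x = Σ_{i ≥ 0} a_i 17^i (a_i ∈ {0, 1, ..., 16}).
(a_0, …, a_4) = (12, 8, 8, 8, 8)

v_17(7/2) = 0 (numerator and denominator both coprime to 17), so x ∈ ℤ_17^×. Compute digits iteratively via a_i = x_i mod 17, x_{i+1} = (x_i − a_i)/17, with x_0 = x:
  x_0 = 7/2;  a_0 = 12;  x_1 = (x_0 − 12)/17 = -1/2
  x_1 = -1/2;  a_1 = 8;  x_2 = (x_1 − 8)/17 = -1/2
  x_2 = -1/2;  a_2 = 8;  x_3 = (x_2 − 8)/17 = -1/2
  x_3 = -1/2;  a_3 = 8;  x_4 = (x_3 − 8)/17 = -1/2
  x_4 = -1/2;  a_4 = 8;  x_5 = (x_4 − 8)/17 = -1/2
Digits: (12, 8, 8, 8, 8).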